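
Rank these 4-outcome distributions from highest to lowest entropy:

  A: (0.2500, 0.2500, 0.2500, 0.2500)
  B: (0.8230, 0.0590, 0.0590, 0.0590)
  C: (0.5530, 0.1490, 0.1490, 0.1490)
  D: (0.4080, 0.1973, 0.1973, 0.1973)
A > D > C > B

Key insight: Entropy is maximized by uniform distributions and minimized by concentrated distributions.

Entropies:
  H(A) = 2.0000 bits
  H(B) = 0.9540 bits
  H(C) = 1.7004 bits
  H(D) = 1.9137 bits

Ranking: A > D > C > B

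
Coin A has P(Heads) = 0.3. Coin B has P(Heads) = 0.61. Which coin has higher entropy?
B

For binary distributions, entropy is maximized at p=0.5 and decreases as p moves toward 0 or 1.

H(A) = H(0.3) = 0.8813 bits
H(B) = H(0.61) = 0.9648 bits

Distribution B (p=0.61) is closer to uniform (p=0.5), so it has higher entropy.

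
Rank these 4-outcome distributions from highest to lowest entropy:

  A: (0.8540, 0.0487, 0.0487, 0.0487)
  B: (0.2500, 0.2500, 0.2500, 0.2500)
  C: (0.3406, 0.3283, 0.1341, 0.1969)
B > C > A

Key insight: Entropy is maximized by uniform distributions and minimized by concentrated distributions.

- Uniform distributions have maximum entropy log₂(4) = 2.0000 bits
- The more "peaked" or concentrated a distribution, the lower its entropy

Entropies:
  H(A) = 0.8311 bits
  H(B) = 2.0000 bits
  H(C) = 1.9072 bits

Ranking: B > C > A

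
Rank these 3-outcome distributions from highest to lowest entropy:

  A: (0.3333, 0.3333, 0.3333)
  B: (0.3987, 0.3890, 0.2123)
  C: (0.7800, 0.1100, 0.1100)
A > B > C

Key insight: Entropy is maximized by uniform distributions and minimized by concentrated distributions.

- Uniform distributions have maximum entropy log₂(3) = 1.5850 bits
- The more "peaked" or concentrated a distribution, the lower its entropy

Entropies:
  H(A) = 1.5850 bits
  H(B) = 1.5335 bits
  H(C) = 0.9802 bits

Ranking: A > B > C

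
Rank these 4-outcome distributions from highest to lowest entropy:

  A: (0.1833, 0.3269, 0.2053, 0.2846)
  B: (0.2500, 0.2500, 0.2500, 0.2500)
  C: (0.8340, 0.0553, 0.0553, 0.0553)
B > A > C

Key insight: Entropy is maximized by uniform distributions and minimized by concentrated distributions.

- Uniform distributions have maximum entropy log₂(4) = 2.0000 bits
- The more "peaked" or concentrated a distribution, the lower its entropy

Entropies:
  H(A) = 1.9608 bits
  H(B) = 2.0000 bits
  H(C) = 0.9116 bits

Ranking: B > A > C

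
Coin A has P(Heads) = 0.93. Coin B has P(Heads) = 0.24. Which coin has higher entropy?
B

For binary distributions, entropy is maximized at p=0.5 and decreases as p moves toward 0 or 1.

H(A) = H(0.93) = 0.3659 bits
H(B) = H(0.24) = 0.7950 bits

Distribution B (p=0.24) is closer to uniform (p=0.5), so it has higher entropy.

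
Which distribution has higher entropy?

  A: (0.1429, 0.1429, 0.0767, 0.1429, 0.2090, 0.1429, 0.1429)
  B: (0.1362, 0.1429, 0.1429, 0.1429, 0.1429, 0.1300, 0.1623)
B

Both distributions are close to uniform, making this a harder comparison.

H(A) = 2.7614 bits
H(B) = 2.8044 bits

The distribution closer to uniform has higher entropy.
Answer: B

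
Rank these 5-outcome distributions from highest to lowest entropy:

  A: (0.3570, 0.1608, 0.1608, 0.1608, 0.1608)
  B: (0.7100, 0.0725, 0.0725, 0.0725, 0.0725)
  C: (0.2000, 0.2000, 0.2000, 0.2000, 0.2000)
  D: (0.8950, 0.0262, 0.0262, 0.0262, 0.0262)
C > A > B > D

Key insight: Entropy is maximized by uniform distributions and minimized by concentrated distributions.

Entropies:
  H(A) = 2.2262 bits
  H(B) = 1.4487 bits
  H(C) = 2.3219 bits
  H(D) = 0.6946 bits

Ranking: C > A > B > D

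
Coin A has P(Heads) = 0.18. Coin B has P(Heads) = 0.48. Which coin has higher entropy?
B

For binary distributions, entropy is maximized at p=0.5 and decreases as p moves toward 0 or 1.

H(A) = H(0.18) = 0.6801 bits
H(B) = H(0.48) = 0.9988 bits

Distribution B (p=0.48) is closer to uniform (p=0.5), so it has higher entropy.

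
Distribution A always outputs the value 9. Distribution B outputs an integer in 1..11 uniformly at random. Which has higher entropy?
B

A is deterministic, so H(A) = 0. B is uniform over 11 outcomes, so H(B) = log₂(11) = 3.459 bits. Any distribution with genuine randomness has higher entropy than a deterministic one.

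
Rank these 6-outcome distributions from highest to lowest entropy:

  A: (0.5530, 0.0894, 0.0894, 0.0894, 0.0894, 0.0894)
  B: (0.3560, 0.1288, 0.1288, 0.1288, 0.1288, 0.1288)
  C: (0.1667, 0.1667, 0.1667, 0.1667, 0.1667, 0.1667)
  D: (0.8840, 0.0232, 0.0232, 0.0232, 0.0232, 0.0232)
C > B > A > D

Key insight: Entropy is maximized by uniform distributions and minimized by concentrated distributions.

Entropies:
  H(A) = 2.0298 bits
  H(B) = 2.4346 bits
  H(C) = 2.5850 bits
  H(D) = 0.7871 bits

Ranking: C > B > A > D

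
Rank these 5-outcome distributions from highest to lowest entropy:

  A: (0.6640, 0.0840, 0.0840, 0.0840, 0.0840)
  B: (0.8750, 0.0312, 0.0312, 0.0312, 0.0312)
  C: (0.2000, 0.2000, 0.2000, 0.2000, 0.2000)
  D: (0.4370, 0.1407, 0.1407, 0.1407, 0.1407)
C > D > A > B

Key insight: Entropy is maximized by uniform distributions and minimized by concentrated distributions.

Entropies:
  H(A) = 1.5929 bits
  H(B) = 0.7936 bits
  H(C) = 2.3219 bits
  H(D) = 2.1145 bits

Ranking: C > D > A > B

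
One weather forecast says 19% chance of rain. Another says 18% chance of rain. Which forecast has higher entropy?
19% forecast

Treat each forecast as a Bernoulli distribution. Binary entropy is maximized at p=0.5 and falls off symmetrically toward 0 or 1. The 19% forecast is closer to 50%, so it is more uncertain. H(19%) ≈ 0.701 bits, H(18%) ≈ 0.680 bits.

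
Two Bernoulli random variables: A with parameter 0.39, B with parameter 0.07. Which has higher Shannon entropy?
A

For binary distributions, entropy is maximized at p=0.5 and decreases as p moves toward 0 or 1.

H(A) = H(0.39) = 0.9648 bits
H(B) = H(0.07) = 0.3659 bits

Distribution A (p=0.39) is closer to uniform (p=0.5), so it has higher entropy.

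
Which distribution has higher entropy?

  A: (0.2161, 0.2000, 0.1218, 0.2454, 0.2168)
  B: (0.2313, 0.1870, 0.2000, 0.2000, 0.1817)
B

Both distributions are close to uniform, making this a harder comparison.

H(A) = 2.2874 bits
H(B) = 2.3167 bits

The distribution closer to uniform has higher entropy.
Answer: B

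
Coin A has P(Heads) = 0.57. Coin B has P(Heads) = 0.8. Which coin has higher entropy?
A

For binary distributions, entropy is maximized at p=0.5 and decreases as p moves toward 0 or 1.

H(A) = H(0.57) = 0.9858 bits
H(B) = H(0.8) = 0.7219 bits

Distribution A (p=0.57) is closer to uniform (p=0.5), so it has higher entropy.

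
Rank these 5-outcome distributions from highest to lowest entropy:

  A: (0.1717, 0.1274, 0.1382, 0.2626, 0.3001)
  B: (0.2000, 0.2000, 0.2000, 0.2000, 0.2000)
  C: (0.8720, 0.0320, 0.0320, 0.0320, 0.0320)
B > A > C

Key insight: Entropy is maximized by uniform distributions and minimized by concentrated distributions.

- Uniform distributions have maximum entropy log₂(5) = 2.3219 bits
- The more "peaked" or concentrated a distribution, the lower its entropy

Entropies:
  H(A) = 2.2375 bits
  H(B) = 2.3219 bits
  H(C) = 0.8079 bits

Ranking: B > A > C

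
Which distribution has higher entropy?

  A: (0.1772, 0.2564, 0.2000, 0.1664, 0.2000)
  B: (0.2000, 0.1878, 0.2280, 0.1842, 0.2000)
B

Both distributions are close to uniform, making this a harder comparison.

H(A) = 2.3051 bits
H(B) = 2.3177 bits

The distribution closer to uniform has higher entropy.
Answer: B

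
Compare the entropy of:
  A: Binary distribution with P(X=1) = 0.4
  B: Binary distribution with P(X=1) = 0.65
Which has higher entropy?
A

For binary distributions, entropy is maximized at p=0.5 and decreases as p moves toward 0 or 1.

H(A) = H(0.4) = 0.9710 bits
H(B) = H(0.65) = 0.9341 bits

Distribution A (p=0.4) is closer to uniform (p=0.5), so it has higher entropy.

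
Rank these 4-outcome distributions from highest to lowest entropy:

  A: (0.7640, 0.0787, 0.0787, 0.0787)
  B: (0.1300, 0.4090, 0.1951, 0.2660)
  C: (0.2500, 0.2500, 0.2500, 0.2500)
C > B > A

Key insight: Entropy is maximized by uniform distributions and minimized by concentrated distributions.

- Uniform distributions have maximum entropy log₂(4) = 2.0000 bits
- The more "peaked" or concentrated a distribution, the lower its entropy

Entropies:
  H(A) = 1.1624 bits
  H(B) = 1.8783 bits
  H(C) = 2.0000 bits

Ranking: C > B > A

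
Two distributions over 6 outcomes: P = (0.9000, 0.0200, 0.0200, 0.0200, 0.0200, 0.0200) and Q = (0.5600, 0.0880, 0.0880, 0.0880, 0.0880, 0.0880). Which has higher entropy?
Q

P is highly concentrated on one outcome (90%), making it nearly deterministic. Q spreads its mass more evenly (max 56%). The more spread-out distribution has higher entropy: H(P) ≈ 0.701 bits, H(Q) ≈ 2.011 bits.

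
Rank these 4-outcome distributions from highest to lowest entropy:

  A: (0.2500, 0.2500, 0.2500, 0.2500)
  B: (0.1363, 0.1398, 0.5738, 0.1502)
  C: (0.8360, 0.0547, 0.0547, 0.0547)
A > B > C

Key insight: Entropy is maximized by uniform distributions and minimized by concentrated distributions.

- Uniform distributions have maximum entropy log₂(4) = 2.0000 bits
- The more "peaked" or concentrated a distribution, the lower its entropy

Entropies:
  H(A) = 2.0000 bits
  H(B) = 1.6593 bits
  H(C) = 0.9037 bits

Ranking: A > B > C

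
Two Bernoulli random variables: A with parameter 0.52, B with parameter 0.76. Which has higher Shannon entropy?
A

For binary distributions, entropy is maximized at p=0.5 and decreases as p moves toward 0 or 1.

H(A) = H(0.52) = 0.9988 bits
H(B) = H(0.76) = 0.7950 bits

Distribution A (p=0.52) is closer to uniform (p=0.5), so it has higher entropy.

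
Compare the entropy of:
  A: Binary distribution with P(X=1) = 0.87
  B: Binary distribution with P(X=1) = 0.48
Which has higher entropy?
B

For binary distributions, entropy is maximized at p=0.5 and decreases as p moves toward 0 or 1.

H(A) = H(0.87) = 0.5574 bits
H(B) = H(0.48) = 0.9988 bits

Distribution B (p=0.48) is closer to uniform (p=0.5), so it has higher entropy.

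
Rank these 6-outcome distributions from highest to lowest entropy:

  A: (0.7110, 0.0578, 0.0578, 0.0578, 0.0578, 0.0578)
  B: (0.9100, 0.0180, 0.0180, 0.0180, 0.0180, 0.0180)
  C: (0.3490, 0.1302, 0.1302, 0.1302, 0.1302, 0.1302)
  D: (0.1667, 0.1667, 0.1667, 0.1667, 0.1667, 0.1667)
D > C > A > B

Key insight: Entropy is maximized by uniform distributions and minimized by concentrated distributions.

Entropies:
  H(A) = 1.5385 bits
  H(B) = 0.6454 bits
  H(C) = 2.4447 bits
  H(D) = 2.5850 bits

Ranking: D > C > A > B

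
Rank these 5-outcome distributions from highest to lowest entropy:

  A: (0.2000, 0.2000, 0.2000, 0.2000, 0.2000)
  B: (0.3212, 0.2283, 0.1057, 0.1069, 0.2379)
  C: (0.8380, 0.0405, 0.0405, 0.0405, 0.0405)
A > B > C

Key insight: Entropy is maximized by uniform distributions and minimized by concentrated distributions.

- Uniform distributions have maximum entropy log₂(5) = 2.3219 bits
- The more "peaked" or concentrated a distribution, the lower its entropy

Entropies:
  H(A) = 2.3219 bits
  H(B) = 2.1931 bits
  H(C) = 0.9631 bits

Ranking: A > B > C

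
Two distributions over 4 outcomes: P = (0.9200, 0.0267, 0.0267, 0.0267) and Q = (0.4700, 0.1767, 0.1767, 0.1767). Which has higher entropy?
Q

P is highly concentrated on one outcome (92%), making it nearly deterministic. Q spreads its mass more evenly (max 47%). The more spread-out distribution has higher entropy: H(P) ≈ 0.529 bits, H(Q) ≈ 1.837 bits.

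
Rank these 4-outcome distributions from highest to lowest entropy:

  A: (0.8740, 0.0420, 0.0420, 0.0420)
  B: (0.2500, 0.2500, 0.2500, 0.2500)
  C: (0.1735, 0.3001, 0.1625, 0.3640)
B > C > A

Key insight: Entropy is maximized by uniform distributions and minimized by concentrated distributions.

- Uniform distributions have maximum entropy log₂(4) = 2.0000 bits
- The more "peaked" or concentrated a distribution, the lower its entropy

Entropies:
  H(A) = 0.7461 bits
  H(B) = 2.0000 bits
  H(C) = 1.9162 bits

Ranking: B > C > A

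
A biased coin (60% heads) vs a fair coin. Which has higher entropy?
Fair coin

The fair coin is uniform (p=0.5), maximizing binary entropy at 1 bit. The biased coin has H(0.60) ≈ 0.971 bits — its outcome is more predictable, so its entropy is lower.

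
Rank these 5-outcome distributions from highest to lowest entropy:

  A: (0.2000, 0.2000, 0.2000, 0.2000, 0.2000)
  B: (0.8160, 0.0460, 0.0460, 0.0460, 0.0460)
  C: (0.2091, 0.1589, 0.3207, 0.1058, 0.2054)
A > C > B

Key insight: Entropy is maximized by uniform distributions and minimized by concentrated distributions.

- Uniform distributions have maximum entropy log₂(5) = 2.3219 bits
- The more "peaked" or concentrated a distribution, the lower its entropy

Entropies:
  H(A) = 2.3219 bits
  H(B) = 1.0567 bits
  H(C) = 2.2319 bits

Ranking: A > C > B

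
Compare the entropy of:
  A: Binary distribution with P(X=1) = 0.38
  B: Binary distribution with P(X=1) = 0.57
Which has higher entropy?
B

For binary distributions, entropy is maximized at p=0.5 and decreases as p moves toward 0 or 1.

H(A) = H(0.38) = 0.9580 bits
H(B) = H(0.57) = 0.9858 bits

Distribution B (p=0.57) is closer to uniform (p=0.5), so it has higher entropy.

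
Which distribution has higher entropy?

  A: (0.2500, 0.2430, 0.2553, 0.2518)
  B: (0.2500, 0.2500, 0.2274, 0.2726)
A

Both distributions are close to uniform, making this a harder comparison.

H(A) = 1.9998 bits
H(B) = 1.9971 bits

The distribution closer to uniform has higher entropy.
Answer: A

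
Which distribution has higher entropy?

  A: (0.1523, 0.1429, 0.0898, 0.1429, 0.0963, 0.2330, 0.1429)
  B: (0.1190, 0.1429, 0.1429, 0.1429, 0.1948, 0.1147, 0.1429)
B

Both distributions are close to uniform, making this a harder comparison.

H(A) = 2.7437 bits
H(B) = 2.7878 bits

The distribution closer to uniform has higher entropy.
Answer: B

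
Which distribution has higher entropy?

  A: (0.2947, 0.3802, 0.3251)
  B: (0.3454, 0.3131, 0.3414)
B

Both distributions are close to uniform, making this a harder comparison.

H(A) = 1.5769 bits
H(B) = 1.5836 bits

The distribution closer to uniform has higher entropy.
Answer: B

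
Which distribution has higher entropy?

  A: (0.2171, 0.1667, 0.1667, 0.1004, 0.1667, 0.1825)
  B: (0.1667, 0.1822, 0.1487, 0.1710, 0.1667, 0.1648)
B

Both distributions are close to uniform, making this a harder comparison.

H(A) = 2.5517 bits
H(B) = 2.5824 bits

The distribution closer to uniform has higher entropy.
Answer: B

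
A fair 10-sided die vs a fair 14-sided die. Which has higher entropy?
14-sided die

Both are uniform distributions; for uniform over n outcomes, H = log₂(n). H(10-sided) = log₂(10) = 3.322 bits and H(14-sided) = log₂(14) = 3.807 bits. More outcomes in a uniform distribution means higher entropy.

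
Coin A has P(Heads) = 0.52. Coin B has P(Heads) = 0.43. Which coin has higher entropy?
A

For binary distributions, entropy is maximized at p=0.5 and decreases as p moves toward 0 or 1.

H(A) = H(0.52) = 0.9988 bits
H(B) = H(0.43) = 0.9858 bits

Distribution A (p=0.52) is closer to uniform (p=0.5), so it has higher entropy.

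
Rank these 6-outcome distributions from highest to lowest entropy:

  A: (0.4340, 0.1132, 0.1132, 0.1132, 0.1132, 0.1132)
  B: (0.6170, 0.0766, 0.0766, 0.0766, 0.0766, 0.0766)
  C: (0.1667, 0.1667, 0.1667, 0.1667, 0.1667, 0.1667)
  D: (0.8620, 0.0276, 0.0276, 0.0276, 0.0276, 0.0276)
C > A > B > D

Key insight: Entropy is maximized by uniform distributions and minimized by concentrated distributions.

Entropies:
  H(A) = 2.3016 bits
  H(B) = 1.8494 bits
  H(C) = 2.5850 bits
  H(D) = 0.8994 bits

Ranking: C > A > B > D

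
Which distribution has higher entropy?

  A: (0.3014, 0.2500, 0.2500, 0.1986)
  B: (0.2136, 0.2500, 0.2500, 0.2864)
B

Both distributions are close to uniform, making this a harder comparison.

H(A) = 1.9847 bits
H(B) = 1.9923 bits

The distribution closer to uniform has higher entropy.
Answer: B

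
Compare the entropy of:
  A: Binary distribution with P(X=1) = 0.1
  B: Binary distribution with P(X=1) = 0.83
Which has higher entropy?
B

For binary distributions, entropy is maximized at p=0.5 and decreases as p moves toward 0 or 1.

H(A) = H(0.1) = 0.4690 bits
H(B) = H(0.83) = 0.6577 bits

Distribution B (p=0.83) is closer to uniform (p=0.5), so it has higher entropy.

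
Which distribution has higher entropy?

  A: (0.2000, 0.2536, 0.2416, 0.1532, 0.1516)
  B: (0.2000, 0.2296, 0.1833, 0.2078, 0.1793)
B

Both distributions are close to uniform, making this a harder comparison.

H(A) = 2.2887 bits
H(B) = 2.3161 bits

The distribution closer to uniform has higher entropy.
Answer: B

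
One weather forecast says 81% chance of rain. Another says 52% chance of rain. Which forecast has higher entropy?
52% forecast

Treat each forecast as a Bernoulli distribution. Binary entropy is maximized at p=0.5 and falls off symmetrically toward 0 or 1. The 52% forecast is closer to 50%, so it is more uncertain. H(81%) ≈ 0.701 bits, H(52%) ≈ 0.999 bits.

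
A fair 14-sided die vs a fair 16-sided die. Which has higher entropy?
16-sided die

Both are uniform distributions; for uniform over n outcomes, H = log₂(n). H(14-sided) = log₂(14) = 3.807 bits and H(16-sided) = log₂(16) = 4.000 bits. More outcomes in a uniform distribution means higher entropy.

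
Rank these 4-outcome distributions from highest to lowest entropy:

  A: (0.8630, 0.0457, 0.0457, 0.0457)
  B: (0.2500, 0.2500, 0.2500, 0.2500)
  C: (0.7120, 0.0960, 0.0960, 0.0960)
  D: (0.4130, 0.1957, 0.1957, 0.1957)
B > D > C > A

Key insight: Entropy is maximized by uniform distributions and minimized by concentrated distributions.

Entropies:
  H(A) = 0.7935 bits
  H(B) = 2.0000 bits
  H(C) = 1.3226 bits
  H(D) = 1.9084 bits

Ranking: B > D > C > A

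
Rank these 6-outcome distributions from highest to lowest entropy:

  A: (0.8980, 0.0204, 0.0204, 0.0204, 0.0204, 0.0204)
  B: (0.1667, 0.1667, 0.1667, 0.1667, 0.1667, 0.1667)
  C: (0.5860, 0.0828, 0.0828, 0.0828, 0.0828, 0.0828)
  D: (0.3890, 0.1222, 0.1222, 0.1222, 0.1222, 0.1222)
B > D > C > A

Key insight: Entropy is maximized by uniform distributions and minimized by concentrated distributions.

Entropies:
  H(A) = 0.7121 bits
  H(B) = 2.5850 bits
  H(C) = 1.9398 bits
  H(D) = 2.3828 bits

Ranking: B > D > C > A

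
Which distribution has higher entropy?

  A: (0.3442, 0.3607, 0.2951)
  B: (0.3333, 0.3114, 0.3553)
B

Both distributions are close to uniform, making this a harder comparison.

H(A) = 1.5798 bits
H(B) = 1.5829 bits

The distribution closer to uniform has higher entropy.
Answer: B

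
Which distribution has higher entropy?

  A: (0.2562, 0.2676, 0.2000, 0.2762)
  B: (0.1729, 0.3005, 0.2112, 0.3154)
A

Both distributions are close to uniform, making this a harder comparison.

H(A) = 1.9893 bits
H(B) = 1.9579 bits

The distribution closer to uniform has higher entropy.
Answer: A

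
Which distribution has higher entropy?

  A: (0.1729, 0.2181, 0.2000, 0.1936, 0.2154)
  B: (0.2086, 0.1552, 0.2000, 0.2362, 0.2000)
A

Both distributions are close to uniform, making this a harder comparison.

H(A) = 2.3170 bits
H(B) = 2.3093 bits

The distribution closer to uniform has higher entropy.
Answer: A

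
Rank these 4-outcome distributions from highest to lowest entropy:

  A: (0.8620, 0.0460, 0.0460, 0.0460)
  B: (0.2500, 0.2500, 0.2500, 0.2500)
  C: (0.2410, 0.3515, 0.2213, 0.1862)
B > C > A

Key insight: Entropy is maximized by uniform distributions and minimized by concentrated distributions.

- Uniform distributions have maximum entropy log₂(4) = 2.0000 bits
- The more "peaked" or concentrated a distribution, the lower its entropy

Entropies:
  H(A) = 0.7977 bits
  H(B) = 2.0000 bits
  H(C) = 1.9580 bits

Ranking: B > C > A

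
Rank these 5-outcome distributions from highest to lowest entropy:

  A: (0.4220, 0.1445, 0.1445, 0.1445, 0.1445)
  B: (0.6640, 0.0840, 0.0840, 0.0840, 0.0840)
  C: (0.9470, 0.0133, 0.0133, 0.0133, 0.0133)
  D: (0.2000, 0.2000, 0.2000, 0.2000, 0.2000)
D > A > B > C

Key insight: Entropy is maximized by uniform distributions and minimized by concentrated distributions.

Entropies:
  H(A) = 2.1384 bits
  H(B) = 1.5929 bits
  H(C) = 0.4050 bits
  H(D) = 2.3219 bits

Ranking: D > A > B > C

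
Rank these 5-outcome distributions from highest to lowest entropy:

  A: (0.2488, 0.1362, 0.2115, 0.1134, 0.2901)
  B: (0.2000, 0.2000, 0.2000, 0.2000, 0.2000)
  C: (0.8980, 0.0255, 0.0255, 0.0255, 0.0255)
B > A > C

Key insight: Entropy is maximized by uniform distributions and minimized by concentrated distributions.

- Uniform distributions have maximum entropy log₂(5) = 2.3219 bits
- The more "peaked" or concentrated a distribution, the lower its entropy

Entropies:
  H(A) = 2.2392 bits
  H(B) = 2.3219 bits
  H(C) = 0.6793 bits

Ranking: B > A > C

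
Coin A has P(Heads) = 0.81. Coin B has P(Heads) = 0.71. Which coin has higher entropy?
B

For binary distributions, entropy is maximized at p=0.5 and decreases as p moves toward 0 or 1.

H(A) = H(0.81) = 0.7015 bits
H(B) = H(0.71) = 0.8687 bits

Distribution B (p=0.71) is closer to uniform (p=0.5), so it has higher entropy.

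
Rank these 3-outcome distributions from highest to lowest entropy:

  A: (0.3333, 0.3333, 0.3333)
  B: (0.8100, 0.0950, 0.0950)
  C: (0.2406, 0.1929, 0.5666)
A > C > B

Key insight: Entropy is maximized by uniform distributions and minimized by concentrated distributions.

- Uniform distributions have maximum entropy log₂(3) = 1.5850 bits
- The more "peaked" or concentrated a distribution, the lower its entropy

Entropies:
  H(A) = 1.5850 bits
  H(B) = 0.8915 bits
  H(C) = 1.4168 bits

Ranking: A > C > B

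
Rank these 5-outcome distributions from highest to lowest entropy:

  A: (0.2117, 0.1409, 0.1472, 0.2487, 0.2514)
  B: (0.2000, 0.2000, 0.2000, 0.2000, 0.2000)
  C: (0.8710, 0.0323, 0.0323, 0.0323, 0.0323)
B > A > C

Key insight: Entropy is maximized by uniform distributions and minimized by concentrated distributions.

- Uniform distributions have maximum entropy log₂(5) = 2.3219 bits
- The more "peaked" or concentrated a distribution, the lower its entropy

Entropies:
  H(A) = 2.2796 bits
  H(B) = 2.3219 bits
  H(C) = 0.8127 bits

Ranking: B > A > C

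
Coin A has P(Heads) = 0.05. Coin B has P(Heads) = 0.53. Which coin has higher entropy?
B

For binary distributions, entropy is maximized at p=0.5 and decreases as p moves toward 0 or 1.

H(A) = H(0.05) = 0.2864 bits
H(B) = H(0.53) = 0.9974 bits

Distribution B (p=0.53) is closer to uniform (p=0.5), so it has higher entropy.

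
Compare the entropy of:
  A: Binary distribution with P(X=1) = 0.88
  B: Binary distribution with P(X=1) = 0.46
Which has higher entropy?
B

For binary distributions, entropy is maximized at p=0.5 and decreases as p moves toward 0 or 1.

H(A) = H(0.88) = 0.5294 bits
H(B) = H(0.46) = 0.9954 bits

Distribution B (p=0.46) is closer to uniform (p=0.5), so it has higher entropy.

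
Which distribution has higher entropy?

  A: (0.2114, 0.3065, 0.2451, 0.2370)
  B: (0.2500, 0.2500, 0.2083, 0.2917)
B

Both distributions are close to uniform, making this a harder comparison.

H(A) = 1.9863 bits
H(B) = 1.9899 bits

The distribution closer to uniform has higher entropy.
Answer: B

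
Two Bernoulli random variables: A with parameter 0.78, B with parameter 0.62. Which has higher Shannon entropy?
B

For binary distributions, entropy is maximized at p=0.5 and decreases as p moves toward 0 or 1.

H(A) = H(0.78) = 0.7602 bits
H(B) = H(0.62) = 0.9580 bits

Distribution B (p=0.62) is closer to uniform (p=0.5), so it has higher entropy.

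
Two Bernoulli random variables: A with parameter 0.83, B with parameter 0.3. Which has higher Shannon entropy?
B

For binary distributions, entropy is maximized at p=0.5 and decreases as p moves toward 0 or 1.

H(A) = H(0.83) = 0.6577 bits
H(B) = H(0.3) = 0.8813 bits

Distribution B (p=0.3) is closer to uniform (p=0.5), so it has higher entropy.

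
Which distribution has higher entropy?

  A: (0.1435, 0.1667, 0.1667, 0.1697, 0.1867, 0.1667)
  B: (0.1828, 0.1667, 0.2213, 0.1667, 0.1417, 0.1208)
A

Both distributions are close to uniform, making this a harder comparison.

H(A) = 2.5808 bits
H(B) = 2.5593 bits

The distribution closer to uniform has higher entropy.
Answer: A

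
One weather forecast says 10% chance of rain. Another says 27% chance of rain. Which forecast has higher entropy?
27% forecast

Treat each forecast as a Bernoulli distribution. Binary entropy is maximized at p=0.5 and falls off symmetrically toward 0 or 1. The 27% forecast is closer to 50%, so it is more uncertain. H(10%) ≈ 0.469 bits, H(27%) ≈ 0.841 bits.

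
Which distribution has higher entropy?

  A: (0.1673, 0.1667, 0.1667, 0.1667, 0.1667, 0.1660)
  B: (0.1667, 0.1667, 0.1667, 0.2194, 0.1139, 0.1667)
A

Both distributions are close to uniform, making this a harder comparison.

H(A) = 2.5850 bits
H(B) = 2.5605 bits

The distribution closer to uniform has higher entropy.
Answer: A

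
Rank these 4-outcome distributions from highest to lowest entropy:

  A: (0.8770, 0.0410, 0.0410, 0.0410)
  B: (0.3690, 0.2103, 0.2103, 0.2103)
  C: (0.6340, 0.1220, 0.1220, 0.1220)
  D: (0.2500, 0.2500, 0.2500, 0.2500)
D > B > C > A

Key insight: Entropy is maximized by uniform distributions and minimized by concentrated distributions.

Entropies:
  H(A) = 0.7329 bits
  H(B) = 1.9500 bits
  H(C) = 1.5276 bits
  H(D) = 2.0000 bits

Ranking: D > B > C > A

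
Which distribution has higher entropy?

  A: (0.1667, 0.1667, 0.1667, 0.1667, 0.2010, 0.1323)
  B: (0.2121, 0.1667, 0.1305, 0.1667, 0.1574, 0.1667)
A

Both distributions are close to uniform, making this a harder comparison.

H(A) = 2.5747 bits
H(B) = 2.5703 bits

The distribution closer to uniform has higher entropy.
Answer: A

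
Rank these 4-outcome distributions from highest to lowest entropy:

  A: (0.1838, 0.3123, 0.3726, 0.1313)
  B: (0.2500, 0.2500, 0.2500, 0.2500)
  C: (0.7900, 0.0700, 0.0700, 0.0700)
B > A > C

Key insight: Entropy is maximized by uniform distributions and minimized by concentrated distributions.

- Uniform distributions have maximum entropy log₂(4) = 2.0000 bits
- The more "peaked" or concentrated a distribution, the lower its entropy

Entropies:
  H(A) = 1.8887 bits
  H(B) = 2.0000 bits
  H(C) = 1.0743 bits

Ranking: B > A > C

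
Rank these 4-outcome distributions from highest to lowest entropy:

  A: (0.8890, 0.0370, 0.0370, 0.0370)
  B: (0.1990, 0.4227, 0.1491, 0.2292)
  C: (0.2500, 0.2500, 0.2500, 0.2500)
C > B > A

Key insight: Entropy is maximized by uniform distributions and minimized by concentrated distributions.

- Uniform distributions have maximum entropy log₂(4) = 2.0000 bits
- The more "peaked" or concentrated a distribution, the lower its entropy

Entropies:
  H(A) = 0.6789 bits
  H(B) = 1.8851 bits
  H(C) = 2.0000 bits

Ranking: C > B > A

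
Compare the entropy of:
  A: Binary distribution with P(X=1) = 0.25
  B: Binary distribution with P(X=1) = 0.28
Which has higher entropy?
B

For binary distributions, entropy is maximized at p=0.5 and decreases as p moves toward 0 or 1.

H(A) = H(0.25) = 0.8113 bits
H(B) = H(0.28) = 0.8555 bits

Distribution B (p=0.28) is closer to uniform (p=0.5), so it has higher entropy.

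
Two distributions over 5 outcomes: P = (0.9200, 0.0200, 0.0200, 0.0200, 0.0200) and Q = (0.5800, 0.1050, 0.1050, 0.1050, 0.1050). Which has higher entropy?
Q

P is highly concentrated on one outcome (92%), making it nearly deterministic. Q spreads its mass more evenly (max 58%). The more spread-out distribution has higher entropy: H(P) ≈ 0.562 bits, H(Q) ≈ 1.821 bits.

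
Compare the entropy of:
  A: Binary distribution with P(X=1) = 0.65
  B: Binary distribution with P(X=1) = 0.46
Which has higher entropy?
B

For binary distributions, entropy is maximized at p=0.5 and decreases as p moves toward 0 or 1.

H(A) = H(0.65) = 0.9341 bits
H(B) = H(0.46) = 0.9954 bits

Distribution B (p=0.46) is closer to uniform (p=0.5), so it has higher entropy.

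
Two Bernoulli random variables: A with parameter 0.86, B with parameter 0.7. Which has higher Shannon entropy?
B

For binary distributions, entropy is maximized at p=0.5 and decreases as p moves toward 0 or 1.

H(A) = H(0.86) = 0.5842 bits
H(B) = H(0.7) = 0.8813 bits

Distribution B (p=0.7) is closer to uniform (p=0.5), so it has higher entropy.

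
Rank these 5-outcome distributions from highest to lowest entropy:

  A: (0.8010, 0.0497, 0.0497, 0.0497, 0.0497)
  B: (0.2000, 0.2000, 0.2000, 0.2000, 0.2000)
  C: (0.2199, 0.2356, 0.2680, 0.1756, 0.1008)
B > C > A

Key insight: Entropy is maximized by uniform distributions and minimized by concentrated distributions.

- Uniform distributions have maximum entropy log₂(5) = 2.3219 bits
- The more "peaked" or concentrated a distribution, the lower its entropy

Entropies:
  H(A) = 1.1179 bits
  H(B) = 2.3219 bits
  H(C) = 2.2554 bits

Ranking: B > C > A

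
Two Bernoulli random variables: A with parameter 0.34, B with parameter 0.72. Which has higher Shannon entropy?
A

For binary distributions, entropy is maximized at p=0.5 and decreases as p moves toward 0 or 1.

H(A) = H(0.34) = 0.9248 bits
H(B) = H(0.72) = 0.8555 bits

Distribution A (p=0.34) is closer to uniform (p=0.5), so it has higher entropy.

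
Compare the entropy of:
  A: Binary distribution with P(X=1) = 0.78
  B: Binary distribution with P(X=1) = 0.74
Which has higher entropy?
B

For binary distributions, entropy is maximized at p=0.5 and decreases as p moves toward 0 or 1.

H(A) = H(0.78) = 0.7602 bits
H(B) = H(0.74) = 0.8267 bits

Distribution B (p=0.74) is closer to uniform (p=0.5), so it has higher entropy.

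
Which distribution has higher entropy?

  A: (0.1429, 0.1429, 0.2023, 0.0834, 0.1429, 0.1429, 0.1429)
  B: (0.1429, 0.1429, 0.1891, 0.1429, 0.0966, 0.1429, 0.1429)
B

Both distributions are close to uniform, making this a harder comparison.

H(A) = 2.7706 bits
H(B) = 2.7854 bits

The distribution closer to uniform has higher entropy.
Answer: B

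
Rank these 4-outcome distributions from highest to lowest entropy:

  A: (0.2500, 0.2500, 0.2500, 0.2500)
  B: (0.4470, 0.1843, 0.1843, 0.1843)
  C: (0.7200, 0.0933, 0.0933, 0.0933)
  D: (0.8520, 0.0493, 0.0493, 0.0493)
A > B > C > D

Key insight: Entropy is maximized by uniform distributions and minimized by concentrated distributions.

Entropies:
  H(A) = 2.0000 bits
  H(B) = 1.8684 bits
  H(C) = 1.2992 bits
  H(D) = 0.8394 bits

Ranking: A > B > C > D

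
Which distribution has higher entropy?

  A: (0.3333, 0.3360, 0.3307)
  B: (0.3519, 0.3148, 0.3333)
A

Both distributions are close to uniform, making this a harder comparison.

H(A) = 1.5849 bits
H(B) = 1.5835 bits

The distribution closer to uniform has higher entropy.
Answer: A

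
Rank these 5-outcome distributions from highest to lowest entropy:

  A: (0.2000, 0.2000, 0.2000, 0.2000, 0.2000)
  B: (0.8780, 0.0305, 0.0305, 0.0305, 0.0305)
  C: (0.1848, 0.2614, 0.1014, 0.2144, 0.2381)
A > C > B

Key insight: Entropy is maximized by uniform distributions and minimized by concentrated distributions.

- Uniform distributions have maximum entropy log₂(5) = 2.3219 bits
- The more "peaked" or concentrated a distribution, the lower its entropy

Entropies:
  H(A) = 2.3219 bits
  H(B) = 0.7791 bits
  H(C) = 2.2601 bits

Ranking: A > C > B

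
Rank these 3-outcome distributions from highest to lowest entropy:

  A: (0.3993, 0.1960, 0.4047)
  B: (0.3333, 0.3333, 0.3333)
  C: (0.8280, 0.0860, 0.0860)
B > A > C

Key insight: Entropy is maximized by uniform distributions and minimized by concentrated distributions.

- Uniform distributions have maximum entropy log₂(3) = 1.5850 bits
- The more "peaked" or concentrated a distribution, the lower its entropy

Entropies:
  H(A) = 1.5178 bits
  H(B) = 1.5850 bits
  H(C) = 0.8343 bits

Ranking: B > A > C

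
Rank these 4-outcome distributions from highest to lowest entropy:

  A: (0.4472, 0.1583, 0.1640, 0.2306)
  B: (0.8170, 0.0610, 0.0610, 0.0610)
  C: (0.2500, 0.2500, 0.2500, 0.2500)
C > A > B

Key insight: Entropy is maximized by uniform distributions and minimized by concentrated distributions.

- Uniform distributions have maximum entropy log₂(4) = 2.0000 bits
- The more "peaked" or concentrated a distribution, the lower its entropy

Entropies:
  H(A) = 1.8559 bits
  H(B) = 0.9766 bits
  H(C) = 2.0000 bits

Ranking: C > A > B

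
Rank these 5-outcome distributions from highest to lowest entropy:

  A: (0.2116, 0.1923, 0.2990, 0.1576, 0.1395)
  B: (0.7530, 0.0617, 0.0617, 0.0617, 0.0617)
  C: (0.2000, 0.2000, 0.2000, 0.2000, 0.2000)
C > A > B

Key insight: Entropy is maximized by uniform distributions and minimized by concentrated distributions.

- Uniform distributions have maximum entropy log₂(5) = 2.3219 bits
- The more "peaked" or concentrated a distribution, the lower its entropy

Entropies:
  H(A) = 2.2688 bits
  H(B) = 1.3005 bits
  H(C) = 2.3219 bits

Ranking: C > A > B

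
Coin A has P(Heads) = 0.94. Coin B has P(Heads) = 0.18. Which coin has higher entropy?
B

For binary distributions, entropy is maximized at p=0.5 and decreases as p moves toward 0 or 1.

H(A) = H(0.94) = 0.3274 bits
H(B) = H(0.18) = 0.6801 bits

Distribution B (p=0.18) is closer to uniform (p=0.5), so it has higher entropy.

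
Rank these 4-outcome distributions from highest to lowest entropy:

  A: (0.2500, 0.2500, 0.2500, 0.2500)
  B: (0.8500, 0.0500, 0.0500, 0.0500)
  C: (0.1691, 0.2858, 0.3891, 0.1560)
A > C > B

Key insight: Entropy is maximized by uniform distributions and minimized by concentrated distributions.

- Uniform distributions have maximum entropy log₂(4) = 2.0000 bits
- The more "peaked" or concentrated a distribution, the lower its entropy

Entropies:
  H(A) = 2.0000 bits
  H(B) = 0.8476 bits
  H(C) = 1.8979 bits

Ranking: A > C > B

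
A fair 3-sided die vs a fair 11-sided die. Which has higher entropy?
11-sided die

Both are uniform distributions; for uniform over n outcomes, H = log₂(n). H(3-sided) = log₂(3) = 1.585 bits and H(11-sided) = log₂(11) = 3.459 bits. More outcomes in a uniform distribution means higher entropy.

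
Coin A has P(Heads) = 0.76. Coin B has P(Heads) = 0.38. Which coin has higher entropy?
B

For binary distributions, entropy is maximized at p=0.5 and decreases as p moves toward 0 or 1.

H(A) = H(0.76) = 0.7950 bits
H(B) = H(0.38) = 0.9580 bits

Distribution B (p=0.38) is closer to uniform (p=0.5), so it has higher entropy.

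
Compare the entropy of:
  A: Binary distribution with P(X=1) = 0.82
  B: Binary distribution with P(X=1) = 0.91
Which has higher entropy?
A

For binary distributions, entropy is maximized at p=0.5 and decreases as p moves toward 0 or 1.

H(A) = H(0.82) = 0.6801 bits
H(B) = H(0.91) = 0.4365 bits

Distribution A (p=0.82) is closer to uniform (p=0.5), so it has higher entropy.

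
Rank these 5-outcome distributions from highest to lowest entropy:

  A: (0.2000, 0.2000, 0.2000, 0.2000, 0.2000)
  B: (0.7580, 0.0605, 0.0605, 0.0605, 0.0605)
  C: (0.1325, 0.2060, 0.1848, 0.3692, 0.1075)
A > C > B

Key insight: Entropy is maximized by uniform distributions and minimized by concentrated distributions.

- Uniform distributions have maximum entropy log₂(5) = 2.3219 bits
- The more "peaked" or concentrated a distribution, the lower its entropy

Entropies:
  H(A) = 2.3219 bits
  H(B) = 1.2824 bits
  H(C) = 2.1827 bits

Ranking: A > C > B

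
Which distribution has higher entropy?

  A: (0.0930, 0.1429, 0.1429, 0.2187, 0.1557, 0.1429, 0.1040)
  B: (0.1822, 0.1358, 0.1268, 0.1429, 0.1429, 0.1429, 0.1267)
B

Both distributions are close to uniform, making this a harder comparison.

H(A) = 2.7589 bits
H(B) = 2.7972 bits

The distribution closer to uniform has higher entropy.
Answer: B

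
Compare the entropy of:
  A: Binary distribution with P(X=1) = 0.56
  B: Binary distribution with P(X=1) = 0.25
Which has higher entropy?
A

For binary distributions, entropy is maximized at p=0.5 and decreases as p moves toward 0 or 1.

H(A) = H(0.56) = 0.9896 bits
H(B) = H(0.25) = 0.8113 bits

Distribution A (p=0.56) is closer to uniform (p=0.5), so it has higher entropy.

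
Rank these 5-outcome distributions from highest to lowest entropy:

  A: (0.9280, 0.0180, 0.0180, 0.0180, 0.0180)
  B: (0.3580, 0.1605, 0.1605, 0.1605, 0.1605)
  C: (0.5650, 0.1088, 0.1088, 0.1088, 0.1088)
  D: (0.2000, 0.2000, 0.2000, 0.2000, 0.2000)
D > B > C > A

Key insight: Entropy is maximized by uniform distributions and minimized by concentrated distributions.

Entropies:
  H(A) = 0.5173 bits
  H(B) = 2.2250 bits
  H(C) = 1.8578 bits
  H(D) = 2.3219 bits

Ranking: D > B > C > A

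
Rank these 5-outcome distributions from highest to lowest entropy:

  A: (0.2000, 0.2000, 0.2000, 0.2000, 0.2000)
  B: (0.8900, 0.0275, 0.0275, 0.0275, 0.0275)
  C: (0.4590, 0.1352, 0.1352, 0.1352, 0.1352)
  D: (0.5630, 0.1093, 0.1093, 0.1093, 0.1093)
A > C > D > B

Key insight: Entropy is maximized by uniform distributions and minimized by concentrated distributions.

Entropies:
  H(A) = 2.3219 bits
  H(B) = 0.7199 bits
  H(C) = 2.0771 bits
  H(D) = 1.8625 bits

Ranking: A > C > D > B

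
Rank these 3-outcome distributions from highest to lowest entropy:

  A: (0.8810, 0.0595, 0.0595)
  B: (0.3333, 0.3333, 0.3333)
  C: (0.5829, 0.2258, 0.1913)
B > C > A

Key insight: Entropy is maximized by uniform distributions and minimized by concentrated distributions.

- Uniform distributions have maximum entropy log₂(3) = 1.5850 bits
- The more "peaked" or concentrated a distribution, the lower its entropy

Entropies:
  H(A) = 0.6455 bits
  H(B) = 1.5850 bits
  H(C) = 1.3951 bits

Ranking: B > C > A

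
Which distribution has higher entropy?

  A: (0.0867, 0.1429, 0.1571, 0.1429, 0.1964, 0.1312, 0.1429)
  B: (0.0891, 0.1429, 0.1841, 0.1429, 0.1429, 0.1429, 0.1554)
B

Both distributions are close to uniform, making this a harder comparison.

H(A) = 2.7742 bits
H(B) = 2.7819 bits

The distribution closer to uniform has higher entropy.
Answer: B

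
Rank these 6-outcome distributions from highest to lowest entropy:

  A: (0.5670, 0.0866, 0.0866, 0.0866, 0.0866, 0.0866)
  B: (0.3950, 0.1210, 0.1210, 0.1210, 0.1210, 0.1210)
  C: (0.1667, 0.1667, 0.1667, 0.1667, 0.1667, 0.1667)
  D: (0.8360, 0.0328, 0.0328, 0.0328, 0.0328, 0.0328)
C > B > A > D

Key insight: Entropy is maximized by uniform distributions and minimized by concentrated distributions.

Entropies:
  H(A) = 1.9924 bits
  H(B) = 2.3727 bits
  H(C) = 2.5850 bits
  H(D) = 1.0246 bits

Ranking: C > B > A > D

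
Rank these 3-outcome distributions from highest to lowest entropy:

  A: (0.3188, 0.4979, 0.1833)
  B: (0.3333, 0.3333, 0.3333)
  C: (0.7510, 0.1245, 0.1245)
B > A > C

Key insight: Entropy is maximized by uniform distributions and minimized by concentrated distributions.

- Uniform distributions have maximum entropy log₂(3) = 1.5850 bits
- The more "peaked" or concentrated a distribution, the lower its entropy

Entropies:
  H(A) = 1.4754 bits
  H(B) = 1.5850 bits
  H(C) = 1.0587 bits

Ranking: B > A > C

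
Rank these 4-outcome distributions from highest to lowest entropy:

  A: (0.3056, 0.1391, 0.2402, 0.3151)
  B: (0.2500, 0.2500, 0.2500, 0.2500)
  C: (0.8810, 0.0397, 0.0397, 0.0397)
B > A > C

Key insight: Entropy is maximized by uniform distributions and minimized by concentrated distributions.

- Uniform distributions have maximum entropy log₂(4) = 2.0000 bits
- The more "peaked" or concentrated a distribution, the lower its entropy

Entropies:
  H(A) = 1.9377 bits
  H(B) = 2.0000 bits
  H(C) = 0.7151 bits

Ranking: B > A > C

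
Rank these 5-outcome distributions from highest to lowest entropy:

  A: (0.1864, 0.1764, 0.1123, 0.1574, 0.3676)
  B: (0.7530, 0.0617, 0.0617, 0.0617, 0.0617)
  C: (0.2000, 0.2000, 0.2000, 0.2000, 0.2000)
C > A > B

Key insight: Entropy is maximized by uniform distributions and minimized by concentrated distributions.

- Uniform distributions have maximum entropy log₂(5) = 2.3219 bits
- The more "peaked" or concentrated a distribution, the lower its entropy

Entropies:
  H(A) = 2.1981 bits
  H(B) = 1.3005 bits
  H(C) = 2.3219 bits

Ranking: C > A > B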